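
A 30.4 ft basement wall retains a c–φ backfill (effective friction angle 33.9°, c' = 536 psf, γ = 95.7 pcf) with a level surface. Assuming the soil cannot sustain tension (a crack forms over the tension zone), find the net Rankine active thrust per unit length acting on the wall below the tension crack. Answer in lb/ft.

1190 lb/ft

K_a = 0.2839; √K_a = 0.5328.
Tension-crack depth z_c = 2c/(γ√K_a) = 2×536/(95.7×0.5328) = 21.02 ft.
σ_a at base = K_a γ H − 2c√K_a = 0.2839×95.7×30.4 − 2×536×0.5328 = 254.8 psf.
P_a = ½ × 254.8 × (H − z_c) = 0.5×254.8×9.377 = 1194 lb/ft.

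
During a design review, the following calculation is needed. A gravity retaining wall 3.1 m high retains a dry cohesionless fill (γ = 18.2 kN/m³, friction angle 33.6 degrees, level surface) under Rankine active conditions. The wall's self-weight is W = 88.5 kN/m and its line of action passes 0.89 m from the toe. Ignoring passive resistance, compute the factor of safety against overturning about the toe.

K_a = tan²(45° − 33.6°/2) = 0.2875.
P_a = ½K_aγH² = 0.5×0.2875×18.2×3.1² = 25.14 kN/m, acting at H/3 = 1.033 m above the base.
Overturning moment M_o = P_a × H/3 = 25.14 × 1.033 = 25.98.
Resisting moment M_r = W × 0.89 = 88.5 × 0.89 = 78.77.
FS_overturning = M_r/M_o = 78.77/25.98 = 3.032.

3.03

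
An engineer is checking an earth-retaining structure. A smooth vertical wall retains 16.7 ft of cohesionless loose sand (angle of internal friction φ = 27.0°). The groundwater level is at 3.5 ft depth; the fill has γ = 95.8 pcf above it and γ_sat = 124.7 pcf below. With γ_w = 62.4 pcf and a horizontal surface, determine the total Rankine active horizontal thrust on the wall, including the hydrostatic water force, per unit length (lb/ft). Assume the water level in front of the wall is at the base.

9360 lb/ft

K_a = tan²(45° − φ/2) = 0.3755.
γ' = 124.7 − 62.4 = 62.30 pcf. Depth below WT = 13.2 ft.
σ'_h at WT = K_a γ d_w = 125.9 psf; at base = 125.9 + K_a γ' × 13.2 = 434.7 psf.
P₁ (0–3.5 ft) = ½×125.9×3.5 = 220.3. P₂ (3.5–16.7 ft) = ½(125.9+434.7)×13.2 = 3700.
P_w = ½ γ_w h₂² = 0.5×62.4×13.2² = 5436. Total = 220.3+3700+5436 = 9357 lb/ft.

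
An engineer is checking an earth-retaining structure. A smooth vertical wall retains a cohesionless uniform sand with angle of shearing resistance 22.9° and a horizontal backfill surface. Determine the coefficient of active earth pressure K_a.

K_a = (1 − sin φ)/(1 + sin φ) = (1 − sin 22.9°)/(1 + sin 22.9°) = 0.4398.

0.440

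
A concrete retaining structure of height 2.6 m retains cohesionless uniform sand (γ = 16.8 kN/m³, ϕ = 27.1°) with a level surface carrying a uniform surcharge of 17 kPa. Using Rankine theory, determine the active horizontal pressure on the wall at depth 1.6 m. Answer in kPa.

16.4 kPa

K_a = (1 − sin φ)/(1 + sin φ) = 0.3741.
σ_v = γz + q = 16.8 × 1.6 + 17 = 43.88 kPa.
σ_h = K_a σ_v = 0.3741 × 43.88 = 16.41 kPa.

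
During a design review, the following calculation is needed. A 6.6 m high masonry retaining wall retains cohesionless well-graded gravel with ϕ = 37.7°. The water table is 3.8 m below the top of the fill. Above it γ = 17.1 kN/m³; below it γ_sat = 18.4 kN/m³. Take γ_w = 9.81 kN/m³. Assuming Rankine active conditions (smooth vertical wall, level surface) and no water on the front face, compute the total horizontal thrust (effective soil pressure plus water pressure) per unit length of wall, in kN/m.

120 kN/m

K_a = tan²(45° − φ/2) = 0.2411.
γ' = 18.4 − 9.81 = 8.590 kN/m³. Depth below WT = 2.8 m.
σ'_h at WT = K_a γ d_w = 15.66 kPa; at base = 15.66 + K_a γ' × 2.8 = 21.46 kPa.
P₁ (0–3.8 m) = ½×15.66×3.8 = 29.76. P₂ (3.8–6.6 m) = ½(15.66+21.46)×2.8 = 51.98.
P_w = ½ γ_w h₂² = 0.5×9.81×2.8² = 38.46. Total = 29.76+51.98+38.46 = 120.2 kN/m.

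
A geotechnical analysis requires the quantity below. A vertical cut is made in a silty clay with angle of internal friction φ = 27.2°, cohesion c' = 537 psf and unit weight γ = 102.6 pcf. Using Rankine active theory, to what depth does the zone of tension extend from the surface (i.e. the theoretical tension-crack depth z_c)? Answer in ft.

K_a = tan²(45° − 27.2°/2) = 0.3726; √K_a = 0.6104.
The active pressure is zero where K_a γ z = 2c√K_a, so z_c = 2c/(γ√K_a) = 2×537/(102.6×0.6104) = 17.15 ft.

17.1 ft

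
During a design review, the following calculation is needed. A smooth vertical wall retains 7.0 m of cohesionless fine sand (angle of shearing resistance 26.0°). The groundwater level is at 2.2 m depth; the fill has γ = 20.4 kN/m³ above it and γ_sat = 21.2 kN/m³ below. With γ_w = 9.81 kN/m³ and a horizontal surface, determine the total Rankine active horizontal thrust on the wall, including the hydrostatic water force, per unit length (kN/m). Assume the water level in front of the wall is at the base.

268 kN/m

K_a = tan²(45° − φ/2) = 0.3905.
γ' = 21.2 − 9.81 = 11.39 kN/m³. Depth below WT = 4.8 m.
σ'_h at WT = K_a γ d_w = 17.52 kPa; at base = 17.52 + K_a γ' × 4.8 = 38.87 kPa.
P₁ (0–2.2 m) = ½×17.52×2.2 = 19.28. P₂ (2.2–7.0 m) = ½(17.52+38.87)×4.8 = 135.3.
P_w = ½ γ_w h₂² = 0.5×9.81×4.8² = 113.0. Total = 19.28+135.3+113.0 = 267.6 kN/m.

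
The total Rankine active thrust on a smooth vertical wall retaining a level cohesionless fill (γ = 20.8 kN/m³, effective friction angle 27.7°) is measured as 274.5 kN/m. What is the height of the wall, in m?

8.50 m

K_a = 0.3653. P_a = ½ K_a γ H² ⇒ H = √(2P_a/(K_a γ)).
H = √(2×274.5/(0.3653×20.8)) = 8.500 m.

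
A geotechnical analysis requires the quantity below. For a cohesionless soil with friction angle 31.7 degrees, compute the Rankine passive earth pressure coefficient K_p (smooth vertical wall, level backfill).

K_p = (1 + sin φ)/(1 − sin φ) = tan²(45° + 31.7°/2) = 3.215.

3.21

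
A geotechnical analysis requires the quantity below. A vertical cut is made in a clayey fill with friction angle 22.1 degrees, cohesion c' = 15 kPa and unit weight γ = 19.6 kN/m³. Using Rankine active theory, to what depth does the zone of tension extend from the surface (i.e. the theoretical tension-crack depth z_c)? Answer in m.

K_a = tan²(45° − 22.1°/2) = 0.4533; √K_a = 0.6732.
The active pressure is zero where K_a γ z = 2c√K_a, so z_c = 2c/(γ√K_a) = 2×15/(19.6×0.6732) = 2.274 m.

2.27 m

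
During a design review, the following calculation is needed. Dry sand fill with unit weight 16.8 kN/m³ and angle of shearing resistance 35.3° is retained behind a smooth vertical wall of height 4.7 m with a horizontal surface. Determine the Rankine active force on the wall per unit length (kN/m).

K_a = tan²(45° − φ/2) = 0.2675.
P_a = ½ K_a γ H² = 0.5 × 0.2675 × 16.8 × 4.7² = 49.64 kN/m.

49.6 kN/m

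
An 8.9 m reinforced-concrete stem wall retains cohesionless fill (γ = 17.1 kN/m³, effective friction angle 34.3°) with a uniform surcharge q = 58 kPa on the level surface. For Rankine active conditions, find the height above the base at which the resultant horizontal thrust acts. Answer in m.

K_a = 0.2792.
Triangular part P₁ = ½K_aγH² = 189.1 at H/3 = 2.967 m; rectangular part P₂ = K_a q H = 144.1 at H/2 = 4.450 m.
ȳ = (P₁·2.967 + P₂·4.450)/(P₁+P₂) = 3.608 m.

3.61 m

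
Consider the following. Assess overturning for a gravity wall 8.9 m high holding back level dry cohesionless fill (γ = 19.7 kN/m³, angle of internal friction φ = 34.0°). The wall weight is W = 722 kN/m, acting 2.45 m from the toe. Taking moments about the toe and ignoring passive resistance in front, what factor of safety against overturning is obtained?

2.70

K_a = tan²(45° − 34.0°/2) = 0.2827.
P_a = ½K_aγH² = 0.5×0.2827×19.7×8.9² = 220.6 kN/m, acting at H/3 = 2.967 m above the base.
Overturning moment M_o = P_a × H/3 = 220.6 × 2.967 = 654.4.
Resisting moment M_r = W × 2.45 = 722 × 2.45 = 1769.
FS_overturning = M_r/M_o = 1769/654.4 = 2.703.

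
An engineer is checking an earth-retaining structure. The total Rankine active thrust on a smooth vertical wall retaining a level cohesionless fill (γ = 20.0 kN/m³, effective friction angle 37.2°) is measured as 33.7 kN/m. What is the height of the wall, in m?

K_a = 0.2464. P_a = ½ K_a γ H² ⇒ H = √(2P_a/(K_a γ)).
H = √(2×33.7/(0.2464×20.0)) = 3.698 m.

3.70 m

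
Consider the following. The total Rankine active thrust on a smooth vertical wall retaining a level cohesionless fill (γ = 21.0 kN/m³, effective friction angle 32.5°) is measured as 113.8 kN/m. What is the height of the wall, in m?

6.00 m

K_a = 0.3010. P_a = ½ K_a γ H² ⇒ H = √(2P_a/(K_a γ)).
H = √(2×113.8/(0.3010×21.0)) = 6.001 m.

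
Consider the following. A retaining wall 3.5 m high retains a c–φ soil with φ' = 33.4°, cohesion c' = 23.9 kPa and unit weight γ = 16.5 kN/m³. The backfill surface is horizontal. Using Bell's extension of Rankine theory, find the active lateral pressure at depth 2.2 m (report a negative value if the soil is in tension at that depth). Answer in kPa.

K_a = (1 − sin φ)/(1 + sin φ) = 0.2899.
σ_a = K_a γ z − 2c√K_a = 0.2899×16.5×2.2 − 2×23.9×0.5384 = -15.21 kPa.

-15.2 kPa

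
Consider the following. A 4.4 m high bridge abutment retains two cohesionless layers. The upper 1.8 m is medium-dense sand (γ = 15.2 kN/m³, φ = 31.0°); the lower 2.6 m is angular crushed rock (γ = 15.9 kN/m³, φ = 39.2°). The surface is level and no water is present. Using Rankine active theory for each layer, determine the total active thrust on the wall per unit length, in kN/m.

36.0 kN/m

K_a1 = tan²(45°−31.0°/2) = 0.3201; K_a2 = tan²(45°−39.2°/2) = 0.2255.
Layer 1: σ at base = K_a1 γ₁ h₁ = 8.758 kPa; P₁ = ½×8.758×1.8 = 7.882.
Layer 2: σ_v at top = γ₁h₁ = 27.36; σ_h top = K_a2×27.36 = 6.169; σ_h base = K_a2×(27.36+15.9×2.6) = 15.49.
P₂ = ½(6.169+15.49)×2.6 = 28.16. Total P_a = 7.882+28.16 = 36.04 kN/m.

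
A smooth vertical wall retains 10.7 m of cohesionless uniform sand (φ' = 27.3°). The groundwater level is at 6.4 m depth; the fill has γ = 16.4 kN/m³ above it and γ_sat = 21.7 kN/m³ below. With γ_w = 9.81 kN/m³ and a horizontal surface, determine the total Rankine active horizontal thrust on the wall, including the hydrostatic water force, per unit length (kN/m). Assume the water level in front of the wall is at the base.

K_a = tan²(45° − φ/2) = 0.3711.
γ' = 21.7 − 9.81 = 11.89 kN/m³. Depth below WT = 4.3 m.
σ'_h at WT = K_a γ d_w = 38.95 kPa; at base = 38.95 + K_a γ' × 4.3 = 57.93 kPa.
P₁ (0–6.4 m) = ½×38.95×6.4 = 124.7. P₂ (6.4–10.7 m) = ½(38.95+57.93)×4.3 = 208.3.
P_w = ½ γ_w h₂² = 0.5×9.81×4.3² = 90.69. Total = 124.7+208.3+90.69 = 423.6 kN/m.

424 kN/m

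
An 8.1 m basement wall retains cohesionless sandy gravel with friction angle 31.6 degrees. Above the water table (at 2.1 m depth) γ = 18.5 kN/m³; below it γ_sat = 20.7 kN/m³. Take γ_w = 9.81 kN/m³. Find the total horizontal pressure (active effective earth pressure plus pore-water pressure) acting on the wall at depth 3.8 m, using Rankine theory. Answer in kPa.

34.6 kPa

K_a = (1 − sin φ)/(1 + sin φ) = 0.3123.
γ' = 20.7 − 9.81 = 10.89 kN/m³.
Effective vertical stress at 3.8 m: σ'_v = 18.5×2.1 + 10.89×1.70 = 57.36 kPa.
σ'_h = K_a σ'_v = 0.3123 × 57.36 = 17.92 kPa; u = γ_w × 1.70 = 16.68 kPa.
Total σ_h = 17.92 + 16.68 = 34.59 kPa.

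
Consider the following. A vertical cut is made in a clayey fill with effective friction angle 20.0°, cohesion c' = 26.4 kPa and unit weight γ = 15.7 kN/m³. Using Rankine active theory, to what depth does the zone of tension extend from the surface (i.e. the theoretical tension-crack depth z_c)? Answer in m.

K_a = tan²(45° − 20.0°/2) = 0.4903; √K_a = 0.7002.
The active pressure is zero where K_a γ z = 2c√K_a, so z_c = 2c/(γ√K_a) = 2×26.4/(15.7×0.7002) = 4.803 m.

4.80 m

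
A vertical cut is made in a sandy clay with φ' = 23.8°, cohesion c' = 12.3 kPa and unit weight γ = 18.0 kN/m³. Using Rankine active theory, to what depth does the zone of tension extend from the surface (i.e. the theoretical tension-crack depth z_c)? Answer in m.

K_a = tan²(45° − 23.8°/2) = 0.4250; √K_a = 0.6519.
The active pressure is zero where K_a γ z = 2c√K_a, so z_c = 2c/(γ√K_a) = 2×12.3/(18.0×0.6519) = 2.096 m.

2.10 m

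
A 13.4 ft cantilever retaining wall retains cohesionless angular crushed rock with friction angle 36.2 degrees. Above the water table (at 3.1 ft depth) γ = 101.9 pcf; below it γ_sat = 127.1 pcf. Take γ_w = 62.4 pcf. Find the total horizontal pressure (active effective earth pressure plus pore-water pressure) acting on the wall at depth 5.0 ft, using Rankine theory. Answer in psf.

K_a = (1 − sin φ)/(1 + sin φ) = 0.2574.
γ' = 127.1 − 62.4 = 64.70 pcf.
Effective vertical stress at 5.0 ft: σ'_v = 101.9×3.1 + 64.70×1.90 = 438.8 psf.
σ'_h = K_a σ'_v = 0.2574 × 438.8 = 112.9 psf; u = γ_w × 1.90 = 118.6 psf.
Total σ_h = 112.9 + 118.6 = 231.5 psf.

232 psf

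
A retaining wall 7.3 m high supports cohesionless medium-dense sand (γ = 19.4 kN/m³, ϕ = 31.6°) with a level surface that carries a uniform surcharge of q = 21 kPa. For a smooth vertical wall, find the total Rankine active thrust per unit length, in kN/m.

K_a = tan²(45° − φ/2) = 0.3123.
Soil triangle: ½ K_a γ H² = 0.5×0.3123×19.4×7.3² = 161.5 kN/m.
Surcharge rectangle: K_a q H = 0.3123×21×7.3 = 47.88 kN/m.
Total = 161.5 + 47.88 = 209.3 kN/m.

209 kN/m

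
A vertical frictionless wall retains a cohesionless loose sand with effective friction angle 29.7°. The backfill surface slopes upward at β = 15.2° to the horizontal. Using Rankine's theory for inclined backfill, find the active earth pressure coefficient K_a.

K_a = cos β · (cos β − √(cos²β − cos²φ)) / (cos β + √(cos²β − cos²φ)).
cos β = 0.9650, cos φ = 0.8686, √(cos²β − cos²φ) = 0.4204.
K_a = 0.9650 × (0.9650 − 0.4204)/(0.9650 + 0.4204) = 0.3794.

0.379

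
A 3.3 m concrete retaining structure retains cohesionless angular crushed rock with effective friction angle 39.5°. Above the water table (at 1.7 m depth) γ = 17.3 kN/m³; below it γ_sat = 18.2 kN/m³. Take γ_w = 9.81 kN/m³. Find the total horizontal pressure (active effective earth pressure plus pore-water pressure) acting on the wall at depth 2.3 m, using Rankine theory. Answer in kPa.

13.5 kPa

K_a = (1 − sin φ)/(1 + sin φ) = 0.2224.
γ' = 18.2 − 9.81 = 8.390 kN/m³.
Effective vertical stress at 2.3 m: σ'_v = 17.3×1.7 + 8.390×0.600 = 34.44 kPa.
σ'_h = K_a σ'_v = 0.2224 × 34.44 = 7.662 kPa; u = γ_w × 0.600 = 5.886 kPa.
Total σ_h = 7.662 + 5.886 = 13.55 kPa.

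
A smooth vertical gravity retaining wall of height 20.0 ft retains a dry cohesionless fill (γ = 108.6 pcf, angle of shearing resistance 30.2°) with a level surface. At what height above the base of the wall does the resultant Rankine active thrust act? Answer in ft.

K_a = 0.3307.
The pressure distribution is triangular, so the resultant acts at H/3 above the base = 20.0/3 = 6.667 ft.

6.67 ft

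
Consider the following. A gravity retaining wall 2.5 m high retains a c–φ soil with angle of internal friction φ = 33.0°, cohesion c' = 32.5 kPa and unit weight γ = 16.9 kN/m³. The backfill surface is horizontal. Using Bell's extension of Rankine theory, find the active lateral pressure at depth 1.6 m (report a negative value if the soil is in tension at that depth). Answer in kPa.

-27.3 kPa

K_a = (1 − sin φ)/(1 + sin φ) = 0.2948.
σ_a = K_a γ z − 2c√K_a = 0.2948×16.9×1.6 − 2×32.5×0.5430 = -27.32 kPa.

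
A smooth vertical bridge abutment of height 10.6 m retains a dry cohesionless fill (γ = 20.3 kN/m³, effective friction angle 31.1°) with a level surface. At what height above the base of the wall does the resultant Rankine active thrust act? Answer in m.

3.53 m

K_a = 0.3188.
The pressure distribution is triangular, so the resultant acts at H/3 above the base = 10.6/3 = 3.533 m.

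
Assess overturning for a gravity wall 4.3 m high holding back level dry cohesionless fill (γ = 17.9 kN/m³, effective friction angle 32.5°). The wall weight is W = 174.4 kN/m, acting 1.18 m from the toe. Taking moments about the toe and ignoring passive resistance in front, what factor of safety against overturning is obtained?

K_a = tan²(45° − 32.5°/2) = 0.3010.
P_a = ½K_aγH² = 0.5×0.3010×17.9×4.3² = 49.81 kN/m, acting at H/3 = 1.433 m above the base.
Overturning moment M_o = P_a × H/3 = 49.81 × 1.433 = 71.39.
Resisting moment M_r = W × 1.18 = 174.4 × 1.18 = 205.8.
FS_overturning = M_r/M_o = 205.8/71.39 = 2.883.

2.88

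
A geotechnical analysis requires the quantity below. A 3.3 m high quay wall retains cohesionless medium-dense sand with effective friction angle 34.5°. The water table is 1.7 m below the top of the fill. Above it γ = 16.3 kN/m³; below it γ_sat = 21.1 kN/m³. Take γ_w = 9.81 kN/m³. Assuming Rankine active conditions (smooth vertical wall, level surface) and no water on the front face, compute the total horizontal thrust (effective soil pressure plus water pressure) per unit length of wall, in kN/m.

K_a = tan²(45° − φ/2) = 0.2768.
γ' = 21.1 − 9.81 = 11.29 kN/m³. Depth below WT = 1.6 m.
σ'_h at WT = K_a γ d_w = 7.670 kPa; at base = 7.670 + K_a γ' × 1.6 = 12.67 kPa.
P₁ (0–1.7 m) = ½×7.670×1.7 = 6.520. P₂ (1.7–3.3 m) = ½(7.670+12.67)×1.6 = 16.27.
P_w = ½ γ_w h₂² = 0.5×9.81×1.6² = 12.56. Total = 6.520+16.27+12.56 = 35.35 kN/m.

35.3 kN/m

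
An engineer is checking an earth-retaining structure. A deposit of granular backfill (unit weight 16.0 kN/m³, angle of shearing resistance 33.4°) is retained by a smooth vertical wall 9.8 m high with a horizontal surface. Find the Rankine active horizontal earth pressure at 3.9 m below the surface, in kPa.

18.1 kPa

K_a = (1 − sin φ)/(1 + sin φ) = 0.2899.
σ_h = K_a γ z = 0.2899 × 16.0 × 3.9 = 18.09 kPa.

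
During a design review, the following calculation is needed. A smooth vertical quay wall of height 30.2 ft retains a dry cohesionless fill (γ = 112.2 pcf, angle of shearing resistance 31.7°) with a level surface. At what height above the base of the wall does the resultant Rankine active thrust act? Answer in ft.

K_a = 0.3111.
The pressure distribution is triangular, so the resultant acts at H/3 above the base = 30.2/3 = 10.07 ft.

10.1 ft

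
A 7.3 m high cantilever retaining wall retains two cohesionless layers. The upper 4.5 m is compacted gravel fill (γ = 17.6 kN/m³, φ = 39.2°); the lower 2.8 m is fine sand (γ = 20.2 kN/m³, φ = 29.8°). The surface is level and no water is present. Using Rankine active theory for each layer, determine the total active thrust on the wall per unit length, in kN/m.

141 kN/m

K_a1 = tan²(45°−39.2°/2) = 0.2255; K_a2 = tan²(45°−29.8°/2) = 0.3360.
Layer 1: σ at base = K_a1 γ₁ h₁ = 17.86 kPa; P₁ = ½×17.86×4.5 = 40.18.
Layer 2: σ_v at top = γ₁h₁ = 79.20; σ_h top = K_a2×79.20 = 26.61; σ_h base = K_a2×(79.20+20.2×2.8) = 45.62.
P₂ = ½(26.61+45.62)×2.8 = 101.1. Total P_a = 40.18+101.1 = 141.3 kN/m.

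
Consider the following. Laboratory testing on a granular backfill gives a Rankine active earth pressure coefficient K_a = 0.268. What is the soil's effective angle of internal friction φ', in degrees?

35.3°

K_a = tan²(45° − φ/2) ⇒ 45° − φ/2 = arctan(√0.268) = 27.37°.
φ = 2(45° − 27.37°) = 35.26°.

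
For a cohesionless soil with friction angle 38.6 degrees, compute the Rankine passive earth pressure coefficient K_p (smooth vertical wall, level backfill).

4.32

K_p = (1 + sin φ)/(1 − sin φ) = tan²(45° + 38.6°/2) = 4.317.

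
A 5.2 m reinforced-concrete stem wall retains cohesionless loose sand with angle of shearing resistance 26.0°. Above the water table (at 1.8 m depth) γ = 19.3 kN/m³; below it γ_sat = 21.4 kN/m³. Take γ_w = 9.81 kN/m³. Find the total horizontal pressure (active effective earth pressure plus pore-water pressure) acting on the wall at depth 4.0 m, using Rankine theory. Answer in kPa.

K_a = (1 − sin φ)/(1 + sin φ) = 0.3905.
γ' = 21.4 − 9.81 = 11.59 kN/m³.
Effective vertical stress at 4.0 m: σ'_v = 19.3×1.8 + 11.59×2.20 = 60.24 kPa.
σ'_h = K_a σ'_v = 0.3905 × 60.24 = 23.52 kPa; u = γ_w × 2.20 = 21.58 kPa.
Total σ_h = 23.52 + 21.58 = 45.10 kPa.

45.1 kPa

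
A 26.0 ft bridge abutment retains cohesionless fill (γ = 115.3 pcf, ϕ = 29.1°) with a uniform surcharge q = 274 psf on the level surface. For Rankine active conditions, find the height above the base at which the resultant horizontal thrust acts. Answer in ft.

9.34 ft

K_a = 0.3456.
Triangular part P₁ = ½K_aγH² = 13470 at H/3 = 8.667 ft; rectangular part P₂ = K_a q H = 2462 at H/2 = 13.00 ft.
ȳ = (P₁·8.667 + P₂·13.00)/(P₁+P₂) = 9.336 ft.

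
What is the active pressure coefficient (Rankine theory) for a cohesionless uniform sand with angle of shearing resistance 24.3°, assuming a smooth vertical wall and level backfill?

0.417

K_a = (1 − sin φ)/(1 + sin φ) = (1 − sin 24.3°)/(1 + sin 24.3°) = 0.4169.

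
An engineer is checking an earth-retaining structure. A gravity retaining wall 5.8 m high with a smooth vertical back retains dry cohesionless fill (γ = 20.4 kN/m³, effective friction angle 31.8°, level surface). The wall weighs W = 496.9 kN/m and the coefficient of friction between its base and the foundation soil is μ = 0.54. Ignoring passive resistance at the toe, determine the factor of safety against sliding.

2.52

K_a = tan²(45° − 31.8°/2) = 0.3098.
P_a = ½K_aγH² = 0.5×0.3098×20.4×5.8² = 106.3 kN/m, acting at H/3 = 1.933 m above the base.
FS_sliding = μW / P_a = 0.54×496.9 / 106.3 = 2.524.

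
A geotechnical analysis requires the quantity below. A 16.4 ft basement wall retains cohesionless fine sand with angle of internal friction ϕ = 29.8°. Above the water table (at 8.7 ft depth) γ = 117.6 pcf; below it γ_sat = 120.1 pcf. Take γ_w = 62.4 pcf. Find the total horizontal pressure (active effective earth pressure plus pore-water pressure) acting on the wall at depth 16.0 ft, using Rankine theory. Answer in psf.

941 psf

K_a = (1 − sin φ)/(1 + sin φ) = 0.3360.
γ' = 120.1 − 62.4 = 57.70 pcf.
Effective vertical stress at 16.0 ft: σ'_v = 117.6×8.7 + 57.70×7.30 = 1444 psf.
σ'_h = K_a σ'_v = 0.3360 × 1444 = 485.3 psf; u = γ_w × 7.30 = 455.5 psf.
Total σ_h = 485.3 + 455.5 = 940.9 psf.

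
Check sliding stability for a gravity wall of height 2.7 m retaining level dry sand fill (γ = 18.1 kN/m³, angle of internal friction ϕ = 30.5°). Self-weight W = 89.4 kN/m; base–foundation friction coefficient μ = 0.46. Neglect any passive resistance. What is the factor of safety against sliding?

K_a = tan²(45° − 30.5°/2) = 0.3267.
P_a = ½K_aγH² = 0.5×0.3267×18.1×2.7² = 21.55 kN/m, acting at H/3 = 0.9000 m above the base.
FS_sliding = μW / P_a = 0.46×89.4 / 21.55 = 1.908.

1.91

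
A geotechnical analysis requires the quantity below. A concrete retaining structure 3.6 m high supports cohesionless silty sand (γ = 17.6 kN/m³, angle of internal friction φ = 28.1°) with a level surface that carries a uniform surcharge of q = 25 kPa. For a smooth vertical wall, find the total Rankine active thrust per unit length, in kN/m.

73.4 kN/m

K_a = tan²(45° − φ/2) = 0.3596.
Soil triangle: ½ K_a γ H² = 0.5×0.3596×17.6×3.6² = 41.01 kN/m.
Surcharge rectangle: K_a q H = 0.3596×25×3.6 = 32.36 kN/m.
Total = 41.01 + 32.36 = 73.38 kN/m.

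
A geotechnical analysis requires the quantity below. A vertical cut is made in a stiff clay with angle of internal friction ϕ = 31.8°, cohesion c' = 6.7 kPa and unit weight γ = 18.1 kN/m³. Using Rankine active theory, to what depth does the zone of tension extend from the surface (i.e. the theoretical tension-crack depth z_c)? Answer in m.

1.33 m

K_a = tan²(45° − 31.8°/2) = 0.3098; √K_a = 0.5566.
The active pressure is zero where K_a γ z = 2c√K_a, so z_c = 2c/(γ√K_a) = 2×6.7/(18.1×0.5566) = 1.330 m.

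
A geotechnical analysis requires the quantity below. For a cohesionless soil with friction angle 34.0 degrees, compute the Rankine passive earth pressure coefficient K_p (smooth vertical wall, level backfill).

K_p = (1 + sin φ)/(1 − sin φ) = tan²(45° + 34.0°/2) = 3.537.

3.54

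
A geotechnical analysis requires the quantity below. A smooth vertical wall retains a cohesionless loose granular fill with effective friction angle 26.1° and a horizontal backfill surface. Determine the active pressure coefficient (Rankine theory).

K_a = tan²(45° − φ/2) = tan²(31.95°) = 0.3889.

0.389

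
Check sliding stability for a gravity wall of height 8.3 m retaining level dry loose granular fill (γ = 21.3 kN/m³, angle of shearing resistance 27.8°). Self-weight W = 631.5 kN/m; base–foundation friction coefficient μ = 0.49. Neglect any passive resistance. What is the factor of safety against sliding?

1.16

K_a = tan²(45° − 27.8°/2) = 0.3639.
P_a = ½K_aγH² = 0.5×0.3639×21.3×8.3² = 267.0 kN/m, acting at H/3 = 2.767 m above the base.
FS_sliding = μW / P_a = 0.49×631.5 / 267.0 = 1.159.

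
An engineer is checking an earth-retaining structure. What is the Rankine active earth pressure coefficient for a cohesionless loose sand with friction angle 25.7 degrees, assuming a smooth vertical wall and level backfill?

0.395

K_a = (1 − sin φ)/(1 + sin φ) = (1 − sin 25.7°)/(1 + sin 25.7°) = 0.3950.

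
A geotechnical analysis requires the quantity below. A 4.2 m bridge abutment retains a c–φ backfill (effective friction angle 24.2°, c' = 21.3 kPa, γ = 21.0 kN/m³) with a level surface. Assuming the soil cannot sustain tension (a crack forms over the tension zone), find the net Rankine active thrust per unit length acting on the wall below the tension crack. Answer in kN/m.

4.98 kN/m

K_a = 0.4185; √K_a = 0.6469.
Tension-crack depth z_c = 2c/(γ√K_a) = 2×21.3/(21.0×0.6469) = 3.136 m.
σ_a at base = K_a γ H − 2c√K_a = 0.4185×21.0×4.2 − 2×21.3×0.6469 = 9.354 kPa.
P_a = ½ × 9.354 × (H − z_c) = 0.5×9.354×1.064 = 4.978 kN/m.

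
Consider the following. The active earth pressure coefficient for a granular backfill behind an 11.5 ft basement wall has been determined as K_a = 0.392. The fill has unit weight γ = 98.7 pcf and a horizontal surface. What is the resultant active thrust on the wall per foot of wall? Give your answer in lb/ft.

P = ½ K_a γ H² = 0.5 × 0.392 × 98.7 × 11.5² = 2558 lb/ft.

2560 lb/ft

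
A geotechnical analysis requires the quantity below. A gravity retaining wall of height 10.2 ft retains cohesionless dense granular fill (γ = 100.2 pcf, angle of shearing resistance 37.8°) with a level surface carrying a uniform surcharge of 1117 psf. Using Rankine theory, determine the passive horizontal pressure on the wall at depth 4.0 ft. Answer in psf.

6320 psf

K_p = (1 + sin φ)/(1 − sin φ) = 4.167.
σ_v = γz + q = 100.2 × 4.0 + 1117 = 1518 psf.
σ_h = K_p σ_v = 4.167 × 1518 = 6324 psf.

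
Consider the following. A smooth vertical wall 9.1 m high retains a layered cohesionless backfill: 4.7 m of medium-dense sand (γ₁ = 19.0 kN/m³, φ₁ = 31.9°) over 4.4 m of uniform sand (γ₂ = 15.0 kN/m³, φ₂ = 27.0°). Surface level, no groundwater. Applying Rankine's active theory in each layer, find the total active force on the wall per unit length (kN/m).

267 kN/m

K_a1 = tan²(45°−31.9°/2) = 0.3085; K_a2 = tan²(45°−27.0°/2) = 0.3755.
Layer 1: σ at base = K_a1 γ₁ h₁ = 27.55 kPa; P₁ = ½×27.55×4.7 = 64.75.
Layer 2: σ_v at top = γ₁h₁ = 89.30; σ_h top = K_a2×89.30 = 33.53; σ_h base = K_a2×(89.30+15.0×4.4) = 58.32.
P₂ = ½(33.53+58.32)×4.4 = 202.1. Total P_a = 64.75+202.1 = 266.8 kN/m.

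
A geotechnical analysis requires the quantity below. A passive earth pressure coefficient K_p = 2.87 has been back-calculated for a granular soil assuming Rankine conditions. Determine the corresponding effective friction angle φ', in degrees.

K_p = (1+sin φ)/(1−sin φ) ⇒ sin φ = (K_p − 1)/(K_p + 1) = 0.4832.
φ = arcsin(0.4832) = 28.89°.

28.9°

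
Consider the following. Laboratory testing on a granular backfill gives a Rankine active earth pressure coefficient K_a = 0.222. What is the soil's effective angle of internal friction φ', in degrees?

K_a = tan²(45° − φ/2) ⇒ 45° − φ/2 = arctan(√0.222) = 25.23°.
φ = 2(45° − 25.23°) = 39.54°.

39.5°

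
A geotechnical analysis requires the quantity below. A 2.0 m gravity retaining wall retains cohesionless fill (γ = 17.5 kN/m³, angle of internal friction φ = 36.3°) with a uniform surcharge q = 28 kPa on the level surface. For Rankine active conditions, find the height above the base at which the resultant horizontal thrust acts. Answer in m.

0.872 m

K_a = 0.2563.
Triangular part P₁ = ½K_aγH² = 8.969 at H/3 = 0.6667 m; rectangular part P₂ = K_a q H = 14.35 at H/2 = 1.000 m.
ȳ = (P₁·0.6667 + P₂·1.000)/(P₁+P₂) = 0.8718 m.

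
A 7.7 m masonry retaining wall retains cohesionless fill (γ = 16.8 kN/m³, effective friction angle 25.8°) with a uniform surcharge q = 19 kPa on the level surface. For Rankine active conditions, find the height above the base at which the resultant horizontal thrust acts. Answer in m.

2.86 m

K_a = 0.3935.
Triangular part P₁ = ½K_aγH² = 196.0 at H/3 = 2.567 m; rectangular part P₂ = K_a q H = 57.57 at H/2 = 3.850 m.
ȳ = (P₁·2.567 + P₂·3.850)/(P₁+P₂) = 2.858 m.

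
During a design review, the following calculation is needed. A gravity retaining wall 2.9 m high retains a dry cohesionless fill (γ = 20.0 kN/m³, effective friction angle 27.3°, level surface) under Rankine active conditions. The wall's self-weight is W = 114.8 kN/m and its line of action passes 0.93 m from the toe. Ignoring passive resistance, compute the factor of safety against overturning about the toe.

K_a = tan²(45° − 27.3°/2) = 0.3711.
P_a = ½K_aγH² = 0.5×0.3711×20.0×2.9² = 31.21 kN/m, acting at H/3 = 0.9667 m above the base.
Overturning moment M_o = P_a × H/3 = 31.21 × 0.9667 = 30.17.
Resisting moment M_r = W × 0.93 = 114.8 × 0.93 = 106.8.
FS_overturning = M_r/M_o = 106.8/30.17 = 3.539.

3.54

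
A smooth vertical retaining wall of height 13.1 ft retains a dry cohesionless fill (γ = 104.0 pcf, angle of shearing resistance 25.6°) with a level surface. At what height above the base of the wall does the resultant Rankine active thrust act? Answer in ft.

K_a = 0.3966.
The pressure distribution is triangular, so the resultant acts at H/3 above the base = 13.1/3 = 4.367 ft.

4.37 ft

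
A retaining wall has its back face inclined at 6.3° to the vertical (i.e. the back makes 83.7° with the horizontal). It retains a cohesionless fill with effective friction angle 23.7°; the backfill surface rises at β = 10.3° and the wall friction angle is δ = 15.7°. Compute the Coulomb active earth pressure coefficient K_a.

0.508

K_a = sin²(α+φ) / [sin²α · sin(α−δ) · (1 + √{sin(φ+δ)sin(φ−β) / (sin(α−δ)sin(α+β))})²].
With α = 83.7°, φ = 23.7°, δ = 15.7°, β = 10.3°: K_a = 0.5080.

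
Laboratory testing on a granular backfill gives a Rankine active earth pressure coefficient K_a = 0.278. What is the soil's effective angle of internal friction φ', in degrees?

34.4°

K_a = tan²(45° − φ/2) ⇒ 45° − φ/2 = arctan(√0.278) = 27.80°.
φ = 2(45° − 27.80°) = 34.40°.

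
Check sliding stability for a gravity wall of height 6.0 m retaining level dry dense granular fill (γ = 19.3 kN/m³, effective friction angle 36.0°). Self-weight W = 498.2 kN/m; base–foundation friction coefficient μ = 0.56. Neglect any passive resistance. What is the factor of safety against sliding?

3.09

K_a = tan²(45° − 36.0°/2) = 0.2596.
P_a = ½K_aγH² = 0.5×0.2596×19.3×6.0² = 90.19 kN/m, acting at H/3 = 2.000 m above the base.
FS_sliding = μW / P_a = 0.56×498.2 / 90.19 = 3.093.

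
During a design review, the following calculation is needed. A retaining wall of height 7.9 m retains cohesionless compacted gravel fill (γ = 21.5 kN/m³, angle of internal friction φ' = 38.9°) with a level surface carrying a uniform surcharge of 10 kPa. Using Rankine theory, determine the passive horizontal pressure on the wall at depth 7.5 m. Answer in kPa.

K_p = (1 + sin φ)/(1 − sin φ) = 4.376.
σ_v = γz + q = 21.5 × 7.5 + 10 = 171.2 kPa.
σ_h = K_p σ_v = 4.376 × 171.2 = 749.4 kPa.

749 kPa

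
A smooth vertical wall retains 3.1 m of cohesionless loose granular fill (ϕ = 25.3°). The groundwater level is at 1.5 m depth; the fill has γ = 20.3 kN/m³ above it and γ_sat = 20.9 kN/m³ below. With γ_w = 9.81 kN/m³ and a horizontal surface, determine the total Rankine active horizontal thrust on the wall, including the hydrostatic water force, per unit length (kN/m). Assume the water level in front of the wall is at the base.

K_a = tan²(45° − φ/2) = 0.4012.
γ' = 20.9 − 9.81 = 11.09 kN/m³. Depth below WT = 1.6 m.
σ'_h at WT = K_a γ d_w = 12.22 kPa; at base = 12.22 + K_a γ' × 1.6 = 19.33 kPa.
P₁ (0–1.5 m) = ½×12.22×1.5 = 9.162. P₂ (1.5–3.1 m) = ½(12.22+19.33)×1.6 = 25.24.
P_w = ½ γ_w h₂² = 0.5×9.81×1.6² = 12.56. Total = 9.162+25.24+12.56 = 46.96 kN/m.

47.0 kN/m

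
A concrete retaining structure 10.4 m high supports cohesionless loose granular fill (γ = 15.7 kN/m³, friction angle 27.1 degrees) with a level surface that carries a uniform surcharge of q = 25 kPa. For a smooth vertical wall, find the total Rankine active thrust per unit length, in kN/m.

415 kN/m

K_a = tan²(45° − φ/2) = 0.3741.
Soil triangle: ½ K_a γ H² = 0.5×0.3741×15.7×10.4² = 317.6 kN/m.
Surcharge rectangle: K_a q H = 0.3741×25×10.4 = 97.25 kN/m.
Total = 317.6 + 97.25 = 414.8 kN/m.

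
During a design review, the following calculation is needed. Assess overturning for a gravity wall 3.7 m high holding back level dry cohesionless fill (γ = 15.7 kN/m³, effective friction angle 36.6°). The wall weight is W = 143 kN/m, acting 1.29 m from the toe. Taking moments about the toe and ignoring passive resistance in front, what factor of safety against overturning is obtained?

5.50

K_a = tan²(45° − 36.6°/2) = 0.2530.
P_a = ½K_aγH² = 0.5×0.2530×15.7×3.7² = 27.18 kN/m, acting at H/3 = 1.233 m above the base.
Overturning moment M_o = P_a × H/3 = 27.18 × 1.233 = 33.53.
Resisting moment M_r = W × 1.29 = 143 × 1.29 = 184.5.
FS_overturning = M_r/M_o = 184.5/33.53 = 5.502.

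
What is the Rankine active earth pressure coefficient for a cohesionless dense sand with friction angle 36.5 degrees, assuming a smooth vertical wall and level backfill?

K_a = (1 − sin φ)/(1 + sin φ) = (1 − sin 36.5°)/(1 + sin 36.5°) = 0.2541.

0.254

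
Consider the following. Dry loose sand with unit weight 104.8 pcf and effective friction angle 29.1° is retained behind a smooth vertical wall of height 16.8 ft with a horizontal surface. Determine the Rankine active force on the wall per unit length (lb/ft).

K_a = tan²(45° − φ/2) = 0.3456.
P_a = ½ K_a γ H² = 0.5 × 0.3456 × 104.8 × 16.8² = 5111 lb/ft.

5110 lb/ft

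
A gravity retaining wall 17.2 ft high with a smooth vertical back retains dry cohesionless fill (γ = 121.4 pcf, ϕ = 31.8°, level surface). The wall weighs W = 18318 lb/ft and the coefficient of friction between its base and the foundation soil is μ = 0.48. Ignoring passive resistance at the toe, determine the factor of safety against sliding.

K_a = tan²(45° − 31.8°/2) = 0.3098.
P_a = ½K_aγH² = 0.5×0.3098×121.4×17.2² = 5563 lb/ft, acting at H/3 = 5.733 ft above the base.
FS_sliding = μW / P_a = 0.48×18318 / 5563 = 1.581.

1.58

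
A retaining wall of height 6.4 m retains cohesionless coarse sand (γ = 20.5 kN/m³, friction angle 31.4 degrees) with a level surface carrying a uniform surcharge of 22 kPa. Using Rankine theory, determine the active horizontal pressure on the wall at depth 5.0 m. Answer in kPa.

K_a = (1 − sin φ)/(1 + sin φ) = 0.3149.
σ_v = γz + q = 20.5 × 5.0 + 22 = 124.5 kPa.
σ_h = K_a σ_v = 0.3149 × 124.5 = 39.21 kPa.

39.2 kPa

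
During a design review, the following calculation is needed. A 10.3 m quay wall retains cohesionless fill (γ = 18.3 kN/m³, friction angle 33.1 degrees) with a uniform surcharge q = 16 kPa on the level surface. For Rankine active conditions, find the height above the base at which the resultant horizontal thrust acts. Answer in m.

K_a = 0.2936.
Triangular part P₁ = ½K_aγH² = 285.0 at H/3 = 3.433 m; rectangular part P₂ = K_a q H = 48.38 at H/2 = 5.150 m.
ȳ = (P₁·3.433 + P₂·5.150)/(P₁+P₂) = 3.682 m.

3.68 m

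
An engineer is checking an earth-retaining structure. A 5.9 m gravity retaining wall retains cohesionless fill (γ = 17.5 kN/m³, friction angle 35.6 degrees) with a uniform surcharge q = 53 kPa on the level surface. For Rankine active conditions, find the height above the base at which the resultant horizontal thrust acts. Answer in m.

2.46 m

K_a = 0.2641.
Triangular part P₁ = ½K_aγH² = 80.45 at H/3 = 1.967 m; rectangular part P₂ = K_a q H = 82.59 at H/2 = 2.950 m.
ȳ = (P₁·1.967 + P₂·2.950)/(P₁+P₂) = 2.465 m.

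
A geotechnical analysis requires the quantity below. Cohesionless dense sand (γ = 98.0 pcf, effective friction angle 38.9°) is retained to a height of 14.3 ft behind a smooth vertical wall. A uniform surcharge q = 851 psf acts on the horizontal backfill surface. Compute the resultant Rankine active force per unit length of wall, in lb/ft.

5070 lb/ft

K_a = tan²(45° − φ/2) = 0.2285.
Soil triangle: ½ K_a γ H² = 0.5×0.2285×98.0×14.3² = 2290 lb/ft.
Surcharge rectangle: K_a q H = 0.2285×851×14.3 = 2781 lb/ft.
Total = 2290 + 2781 = 5071 lb/ft.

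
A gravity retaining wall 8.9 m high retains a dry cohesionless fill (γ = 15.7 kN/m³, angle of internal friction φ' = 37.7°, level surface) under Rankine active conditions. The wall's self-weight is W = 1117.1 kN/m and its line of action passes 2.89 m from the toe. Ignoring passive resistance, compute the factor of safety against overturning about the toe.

K_a = tan²(45° − 37.7°/2) = 0.2411.
P_a = ½K_aγH² = 0.5×0.2411×15.7×8.9² = 149.9 kN/m, acting at H/3 = 2.967 m above the base.
Overturning moment M_o = P_a × H/3 = 149.9 × 2.967 = 444.7.
Resisting moment M_r = W × 2.89 = 1117.1 × 2.89 = 3228.
FS_overturning = M_r/M_o = 3228/444.7 = 7.260.

7.26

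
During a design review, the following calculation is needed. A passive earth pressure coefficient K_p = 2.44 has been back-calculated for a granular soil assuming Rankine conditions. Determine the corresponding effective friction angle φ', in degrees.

24.7°

K_p = (1+sin φ)/(1−sin φ) ⇒ sin φ = (K_p − 1)/(K_p + 1) = 0.4186.
φ = arcsin(0.4186) = 24.75°.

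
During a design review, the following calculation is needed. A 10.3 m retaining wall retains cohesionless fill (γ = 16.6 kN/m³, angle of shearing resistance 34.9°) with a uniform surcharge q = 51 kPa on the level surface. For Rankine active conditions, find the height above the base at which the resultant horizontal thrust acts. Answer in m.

K_a = 0.2721.
Triangular part P₁ = ½K_aγH² = 239.6 at H/3 = 3.433 m; rectangular part P₂ = K_a q H = 143.0 at H/2 = 5.150 m.
ȳ = (P₁·3.433 + P₂·5.150)/(P₁+P₂) = 4.075 m.

4.07 m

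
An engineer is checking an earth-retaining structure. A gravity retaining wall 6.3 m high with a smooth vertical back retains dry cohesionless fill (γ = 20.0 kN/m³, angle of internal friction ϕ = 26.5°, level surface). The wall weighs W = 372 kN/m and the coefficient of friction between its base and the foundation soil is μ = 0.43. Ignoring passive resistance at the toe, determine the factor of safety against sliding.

K_a = tan²(45° − 26.5°/2) = 0.3829.
P_a = ½K_aγH² = 0.5×0.3829×20.0×6.3² = 152.0 kN/m, acting at H/3 = 2.100 m above the base.
FS_sliding = μW / P_a = 0.43×372 / 152.0 = 1.052.

1.05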